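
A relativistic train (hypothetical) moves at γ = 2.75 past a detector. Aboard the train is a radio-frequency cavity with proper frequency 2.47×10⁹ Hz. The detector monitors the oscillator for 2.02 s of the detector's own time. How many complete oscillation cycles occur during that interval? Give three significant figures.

γ = 2.75
During 2.02 s of lab time, the oscillator's proper time advances by τ = Δt/γ = 2.02/2.750 = 0.7345 s = 7.345×10⁻¹ s.
N = f × τ = 2.47×10⁹ × 7.345×10⁻¹ = 1.814×10⁹.

N = 1.81×10⁹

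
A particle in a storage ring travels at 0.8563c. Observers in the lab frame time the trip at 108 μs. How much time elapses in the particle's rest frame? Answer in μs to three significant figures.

τ = 55.8 μs

γ = 1/√(1 − 0.8563²) = 1/√0.2668 = 1.936
The interval measured in the lab frame is the dilated one; the clock in the particle's rest frame measures the proper time τ = Δt/γ = 108/1.936 μs.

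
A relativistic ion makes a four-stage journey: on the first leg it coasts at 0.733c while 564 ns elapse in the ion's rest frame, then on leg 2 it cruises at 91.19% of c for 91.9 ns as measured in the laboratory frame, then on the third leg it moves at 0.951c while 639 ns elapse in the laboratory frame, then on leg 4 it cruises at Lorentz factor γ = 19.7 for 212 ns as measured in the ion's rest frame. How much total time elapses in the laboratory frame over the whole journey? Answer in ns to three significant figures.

Leg 1: γ = 1/√(1 − 0.733²) = 1/√0.4627 = 1.470; Δt_1 = 1.470 × 564 = 829.1 ns.
Leg 2: 91.9 ns is already measured in the laboratory frame.
Leg 3: 639 ns is already measured in the laboratory frame.
Leg 4: γ = 19.7; Δt_4 = 19.70 × 212 = 4176 ns.
Total: 829.1 + 91.90 + 639.0 + 4176 ns.

Δt = 5740 ns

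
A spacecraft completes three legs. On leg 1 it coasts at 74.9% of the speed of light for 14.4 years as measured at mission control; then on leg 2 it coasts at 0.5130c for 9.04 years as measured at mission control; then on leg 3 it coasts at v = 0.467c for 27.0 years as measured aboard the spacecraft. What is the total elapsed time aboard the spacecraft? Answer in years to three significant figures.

Leg 1: β = 0.749; γ = 1/√(1 − 0.749²) = 1/√0.4390 = 1.509; τ_1 = 14.4/1.509 = 9.541 years.
Leg 2: γ = 1/√(1 − 0.5130²) = 1/√0.7368 = 1.165; τ_2 = 9.04/1.165 = 7.760 years.
Leg 3: 27.0 years is already measured aboard the spacecraft.
Total: 9.541 + 7.760 + 27.00 years.

τ = 44.3 years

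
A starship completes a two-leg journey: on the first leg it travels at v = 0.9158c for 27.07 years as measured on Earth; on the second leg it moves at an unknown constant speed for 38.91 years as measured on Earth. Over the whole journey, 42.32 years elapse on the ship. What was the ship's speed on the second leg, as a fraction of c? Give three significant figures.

Leg 1: γ = 1/√(1 − 0.9158²) = 1/√0.1613 = 2.490; τ_1 = 27.07/2.490 = 10.87 years.
Leg 2: speed unknown; τ_2 = 38.91/γ_2.
Total proper time: 10.87 + τ_2 = 42.32, so τ_2 = 42.32 − 10.87 = 31.45 years.
γ_2 = 38.91/31.45 = 1.237; β = √(1 − 1/γ²) = √0.3468.

β = 0.589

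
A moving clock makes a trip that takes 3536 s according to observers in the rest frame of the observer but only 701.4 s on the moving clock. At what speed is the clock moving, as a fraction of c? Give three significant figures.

β = 0.980

The proper time is measured on the moving clock (both events occur at the clock's location); Δt is measured in the rest frame of the observer. γ = Δt/τ = 3536/701.4 = 5.041.
β = √(1 − 1/γ²) = √(1 − 0.03935) = √0.9607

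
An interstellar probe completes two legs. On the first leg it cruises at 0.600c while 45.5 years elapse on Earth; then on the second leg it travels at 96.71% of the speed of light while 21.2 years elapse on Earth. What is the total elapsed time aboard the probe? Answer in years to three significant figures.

τ = 41.8 years

Leg 1: γ = 1/√(1 − 0.600²) = 5/4 = 1.250; τ_1 = 45.5/1.250 = 36.40 years.
Leg 2: β = 0.9671; γ = 1/√(1 − 0.9671²) = 1/√0.06472 = 3.931; τ_2 = 21.2/3.931 = 5.393 years.
Total: 36.40 + 5.393 years.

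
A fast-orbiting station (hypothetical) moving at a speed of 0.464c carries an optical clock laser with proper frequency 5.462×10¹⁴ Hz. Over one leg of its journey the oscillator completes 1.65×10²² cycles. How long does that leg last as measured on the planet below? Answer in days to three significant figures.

Δt = 395 days

γ = 1/√(1 − 0.464²) = 1/√0.7847 = 1.129
Proper time for N cycles: τ = N/f = 1.65×10²²/(5.462×10¹⁴) = 3.021×10⁷ s = 349.6 days.
Lab-frame duration Δt = γτ = 1.129 × 349.6 = 394.7 days.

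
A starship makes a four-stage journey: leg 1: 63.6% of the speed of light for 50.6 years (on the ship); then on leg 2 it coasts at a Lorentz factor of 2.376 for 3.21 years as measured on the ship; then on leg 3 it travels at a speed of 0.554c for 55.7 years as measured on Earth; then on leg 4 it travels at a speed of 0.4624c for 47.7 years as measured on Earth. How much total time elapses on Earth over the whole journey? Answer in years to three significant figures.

Δt = 177 years

Leg 1: β = 0.636; γ = 1/√(1 − 0.636²) = 1/√0.5955 = 1.296; Δt_1 = 1.296 × 50.6 = 65.57 years.
Leg 2: γ = 2.376; Δt_2 = 2.376 × 3.21 = 7.627 years.
Leg 3: 55.7 years is already measured on Earth.
Leg 4: 47.7 years is already measured on Earth.
Total: 65.57 + 7.627 + 55.70 + 47.70 years.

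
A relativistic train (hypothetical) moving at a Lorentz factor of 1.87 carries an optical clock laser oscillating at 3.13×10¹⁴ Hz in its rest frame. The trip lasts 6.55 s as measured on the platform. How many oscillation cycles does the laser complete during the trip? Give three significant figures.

N = 1.10×10¹⁵

γ = 1.87
The oscillator's own cycle count is N = f × τ where τ is the proper time on the train. τ = Δt/γ = 6.55/1.870 = 3.503 s = 3.503×10⁰ s.
N = 3.13×10¹⁴ × 3.503×10⁰ = 1.096×10¹⁵.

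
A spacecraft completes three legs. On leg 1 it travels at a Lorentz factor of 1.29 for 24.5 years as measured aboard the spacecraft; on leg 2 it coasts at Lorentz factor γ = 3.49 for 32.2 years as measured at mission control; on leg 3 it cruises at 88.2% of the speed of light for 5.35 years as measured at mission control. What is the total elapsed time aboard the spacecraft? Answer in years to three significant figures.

Leg 1: 24.5 years is already measured aboard the spacecraft.
Leg 2: γ = 3.49; τ_2 = 32.2/3.490 = 9.226 years.
Leg 3: β = 0.882; γ = 1/√(1 − 0.882²) = 1/√0.2221 = 2.122; τ_3 = 5.35/2.122 = 2.521 years.
Total: 24.50 + 9.226 + 2.521 years.

τ = 36.2 years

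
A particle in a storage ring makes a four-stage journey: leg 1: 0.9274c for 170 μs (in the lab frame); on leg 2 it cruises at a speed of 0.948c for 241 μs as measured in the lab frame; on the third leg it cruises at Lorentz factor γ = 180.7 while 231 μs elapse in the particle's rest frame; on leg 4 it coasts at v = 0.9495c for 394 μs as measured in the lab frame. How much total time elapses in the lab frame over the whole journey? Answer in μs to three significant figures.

Δt = 4.25×10⁴ μs

Leg 1: 170 μs is already measured in the lab frame.
Leg 2: 241 μs is already measured in the lab frame.
Leg 3: γ = 180.7; Δt_3 = 180.7 × 231 = 4.174×10⁴ μs.
Leg 4: 394 μs is already measured in the lab frame.
Total: 170.0 + 241.0 + 4.174×10⁴ + 394.0 μs.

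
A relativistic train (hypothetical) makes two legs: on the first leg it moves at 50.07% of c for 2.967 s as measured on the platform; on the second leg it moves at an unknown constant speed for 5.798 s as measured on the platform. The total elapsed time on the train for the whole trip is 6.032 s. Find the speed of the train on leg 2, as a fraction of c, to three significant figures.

Leg 1: β = 0.5007; γ = 1/√(1 − 0.5007²) = 1/√0.7493 = 1.155; τ_1 = 2.967/1.155 = 2.568 s.
Leg 2: speed unknown; τ_2 = 5.798/γ_2.
Total proper time: 2.568 + τ_2 = 6.032, so τ_2 = 6.032 − 2.568 = 3.464 s.
γ_2 = 5.798/3.464 = 1.674; β = √(1 − 1/γ²) = √0.6431.

β = 0.802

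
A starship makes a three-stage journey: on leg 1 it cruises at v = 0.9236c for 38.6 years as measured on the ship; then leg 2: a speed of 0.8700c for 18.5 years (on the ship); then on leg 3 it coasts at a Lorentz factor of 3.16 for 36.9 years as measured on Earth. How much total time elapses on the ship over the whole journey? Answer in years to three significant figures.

Leg 1: 38.6 years is already measured on the ship.
Leg 2: 18.5 years is already measured on the ship.
Leg 3: γ = 3.16; τ_3 = 36.9/3.160 = 11.68 years.
Total: 38.60 + 18.50 + 11.68 years.

τ = 68.8 years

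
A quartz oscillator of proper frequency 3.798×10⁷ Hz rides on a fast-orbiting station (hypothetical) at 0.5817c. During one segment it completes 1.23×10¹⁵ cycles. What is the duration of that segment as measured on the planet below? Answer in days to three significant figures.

γ = 1/√(1 − 0.5817²) = 1/√0.6616 = 1.229
Proper time for N cycles: τ = N/f = 1.23×10¹⁵/(3.798×10⁷) = 3.239×10⁷ s = 374.8 days.
Lab-frame duration Δt = γτ = 1.229 × 374.8 = 460.8 days.

Δt = 461 days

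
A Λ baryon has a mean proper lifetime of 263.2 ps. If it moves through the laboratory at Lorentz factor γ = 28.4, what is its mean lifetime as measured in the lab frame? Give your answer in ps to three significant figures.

Δt = 7470 ps

γ = 28.4
The rest-frame lifetime is the proper time; the lab measures the dilated interval Δt = γτ₀ = 28.40 × 263.2 ps.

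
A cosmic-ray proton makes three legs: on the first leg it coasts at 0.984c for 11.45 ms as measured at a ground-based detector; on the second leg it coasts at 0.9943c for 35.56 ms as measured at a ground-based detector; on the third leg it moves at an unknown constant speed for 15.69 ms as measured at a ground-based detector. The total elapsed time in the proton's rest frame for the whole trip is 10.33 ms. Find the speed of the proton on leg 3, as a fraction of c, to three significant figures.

β = 0.958

Leg 1: γ = 1/√(1 − 0.984²) = 1/√0.03174 = 5.613; τ_1 = 11.45/5.613 = 2.040 ms.
Leg 2: γ = 1/√(1 − 0.9943²) = 1/√0.01137 = 9.379; τ_2 = 35.56/9.379 = 3.791 ms.
Leg 3: speed unknown; τ_3 = 15.69/γ_3.
Total proper time: 2.040 + 3.791 + τ_3 = 10.33, so τ_3 = 10.33 − 5.831 = 4.499 ms.
γ_3 = 15.69/4.499 = 3.488; β = √(1 − 1/γ²) = √0.9178.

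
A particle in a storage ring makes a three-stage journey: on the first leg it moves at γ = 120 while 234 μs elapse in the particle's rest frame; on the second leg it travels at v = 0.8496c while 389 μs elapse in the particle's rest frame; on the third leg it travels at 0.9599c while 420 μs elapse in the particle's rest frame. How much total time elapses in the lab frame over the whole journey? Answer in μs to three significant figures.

Leg 1: γ = 120; Δt_1 = 120.0 × 234 = 2.808×10⁴ μs.
Leg 2: γ = 1/√(1 − 0.8496²) = 1/√0.2782 = 1.896; Δt_2 = 1.896 × 389 = 737.5 μs.
Leg 3: γ = 1/√(1 − 0.9599²) = 1/√0.07859 = 3.567; Δt_3 = 3.567 × 420 = 1498 μs.
Total: 2.808×10⁴ + 737.5 + 1498 μs.

Δt = 3.03×10⁴ μs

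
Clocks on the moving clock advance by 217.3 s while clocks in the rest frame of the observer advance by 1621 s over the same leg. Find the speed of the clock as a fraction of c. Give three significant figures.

The proper time is measured on the moving clock (both events occur at the clock's location); Δt is measured in the rest frame of the observer. γ = Δt/τ = 1621/217.3 = 7.460.
β = √(1 − 1/γ²) = √(1 − 0.01797) = √0.9820

v = 0.991c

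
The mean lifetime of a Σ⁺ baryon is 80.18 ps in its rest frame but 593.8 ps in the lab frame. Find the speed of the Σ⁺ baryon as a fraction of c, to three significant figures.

γ = Δt/τ₀ = 593.8/80.18 = 7.406
β = √(1 − 1/γ²) = √(1 − 0.01823) = √0.9818

β = 0.991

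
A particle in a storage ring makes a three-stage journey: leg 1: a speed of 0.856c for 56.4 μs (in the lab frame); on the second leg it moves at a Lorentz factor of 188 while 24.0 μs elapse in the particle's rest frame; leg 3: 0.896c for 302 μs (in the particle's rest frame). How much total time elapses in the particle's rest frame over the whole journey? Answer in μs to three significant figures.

τ = 355 μs

Leg 1: γ = 1/√(1 − 0.856²) = 1/√0.2673 = 1.934; τ_1 = 56.4/1.934 = 29.16 μs.
Leg 2: 24.0 μs is already measured in the particle's rest frame.
Leg 3: 302 μs is already measured in the particle's rest frame.
Total: 29.16 + 24.00 + 302.0 μs.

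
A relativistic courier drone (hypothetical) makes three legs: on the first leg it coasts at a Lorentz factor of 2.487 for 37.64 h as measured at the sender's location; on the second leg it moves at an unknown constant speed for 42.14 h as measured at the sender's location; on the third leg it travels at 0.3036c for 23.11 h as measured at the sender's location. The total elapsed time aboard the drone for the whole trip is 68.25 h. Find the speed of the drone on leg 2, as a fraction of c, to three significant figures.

Leg 1: γ = 2.487; τ_1 = 37.64/2.487 = 15.13 h.
Leg 2: speed unknown; τ_2 = 42.14/γ_2.
Leg 3: γ = 1/√(1 − 0.3036²) = 1/√0.9078 = 1.050; τ_3 = 23.11/1.050 = 22.02 h.
Total proper time: 15.13 + τ_2 + 22.02 = 68.25, so τ_2 = 68.25 − 37.15 = 31.10 h.
γ_2 = 42.14/31.10 = 1.355; β = √(1 − 1/γ²) = √0.4555.

β = 0.675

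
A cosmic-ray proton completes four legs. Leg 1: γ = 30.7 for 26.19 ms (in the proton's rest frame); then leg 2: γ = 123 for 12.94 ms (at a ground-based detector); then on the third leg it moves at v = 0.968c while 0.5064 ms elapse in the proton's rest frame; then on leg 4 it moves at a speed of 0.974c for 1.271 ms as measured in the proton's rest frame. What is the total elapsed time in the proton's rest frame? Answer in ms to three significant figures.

τ = 28.1 ms

Leg 1: 26.19 ms is already measured in the proton's rest frame.
Leg 2: γ = 123; τ_2 = 12.94/123.0 = 0.1052 ms.
Leg 3: 0.5064 ms is already measured in the proton's rest frame.
Leg 4: 1.271 ms is already measured in the proton's rest frame.
Total: 26.19 + 0.1052 + 0.5064 + 1.271 ms.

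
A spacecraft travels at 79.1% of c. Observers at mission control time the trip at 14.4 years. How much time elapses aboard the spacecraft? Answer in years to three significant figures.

β = 0.791; γ = 1/√(1 − 0.791²) = 1/√0.3743 = 1.634
The interval measured at mission control is the dilated one; the clock aboard the spacecraft measures the proper time τ = Δt/γ = 14.4/1.634 years.

τ = 8.81 years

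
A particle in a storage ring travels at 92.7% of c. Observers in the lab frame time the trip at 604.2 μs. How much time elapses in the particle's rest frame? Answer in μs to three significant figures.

β = 0.927; γ = 1/√(1 − 0.927²) = 1/√0.1407 = 2.666
The interval measured in the lab frame is the dilated one; the clock in the particle's rest frame measures the proper time τ = Δt/γ = 604.2/2.666 μs.

τ = 227 μs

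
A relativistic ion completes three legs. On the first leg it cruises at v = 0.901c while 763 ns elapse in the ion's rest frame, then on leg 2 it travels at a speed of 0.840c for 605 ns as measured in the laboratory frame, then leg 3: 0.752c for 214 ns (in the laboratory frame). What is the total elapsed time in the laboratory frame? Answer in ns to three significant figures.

Leg 1: γ = 1/√(1 − 0.901²) = 1/√0.1882 = 2.305; Δt_1 = 2.305 × 763 = 1759 ns.
Leg 2: 605 ns is already measured in the laboratory frame.
Leg 3: 214 ns is already measured in the laboratory frame.
Total: 1759 + 605.0 + 214.0 ns.

Δt = 2580 ns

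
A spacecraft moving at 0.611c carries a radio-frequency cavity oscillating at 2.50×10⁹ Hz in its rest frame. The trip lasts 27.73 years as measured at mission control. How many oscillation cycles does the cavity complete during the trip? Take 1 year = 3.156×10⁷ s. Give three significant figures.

γ = 1/√(1 − 0.611²) = 1/√0.6267 = 1.263
The oscillator's own cycle count is N = f × τ where τ is the proper time aboard the spacecraft. τ = Δt/γ = 27.73/1.263 = 21.95 years = 6.928×10⁸ s.
N = 2.50×10⁹ × 6.928×10⁸ = 1.732×10¹⁸.

N = 1.73×10¹⁸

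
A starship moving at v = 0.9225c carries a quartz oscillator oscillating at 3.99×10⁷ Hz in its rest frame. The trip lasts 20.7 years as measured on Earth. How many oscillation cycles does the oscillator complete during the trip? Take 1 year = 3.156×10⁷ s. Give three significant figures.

N = 1.01×10¹⁶

γ = 1/√(1 − 0.9225²) = 1/√0.1490 = 2.591
The oscillator's own cycle count is N = f × τ where τ is the proper time on the ship. τ = Δt/γ = 20.7/2.591 = 7.990 years = 2.522×10⁸ s.
N = 3.99×10⁷ × 2.522×10⁸ = 1.006×10¹⁶.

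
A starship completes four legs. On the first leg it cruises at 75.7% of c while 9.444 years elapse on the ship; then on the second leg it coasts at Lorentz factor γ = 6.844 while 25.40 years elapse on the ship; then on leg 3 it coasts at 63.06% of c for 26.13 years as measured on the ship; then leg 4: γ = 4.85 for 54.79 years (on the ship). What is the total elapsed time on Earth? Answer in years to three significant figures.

Leg 1: β = 0.757; γ = 1/√(1 − 0.757²) = 1/√0.4270 = 1.530; Δt_1 = 1.530 × 9.444 = 14.45 years.
Leg 2: γ = 6.844; Δt_2 = 6.844 × 25.40 = 173.8 years.
Leg 3: β = 0.6306; γ = 1/√(1 − 0.6306²) = 1/√0.6023 = 1.288; Δt_3 = 1.288 × 26.13 = 33.67 years.
Leg 4: γ = 4.85; Δt_4 = 4.850 × 54.79 = 265.7 years.
Total: 14.45 + 173.8 + 33.67 + 265.7 years.

Δt = 488 years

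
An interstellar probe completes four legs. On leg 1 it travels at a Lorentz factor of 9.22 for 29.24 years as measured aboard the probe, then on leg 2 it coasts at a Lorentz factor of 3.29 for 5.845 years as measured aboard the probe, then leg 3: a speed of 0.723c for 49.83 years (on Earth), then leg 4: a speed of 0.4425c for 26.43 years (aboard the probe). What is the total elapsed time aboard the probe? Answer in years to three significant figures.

Leg 1: 29.24 years is already measured aboard the probe.
Leg 2: 5.845 years is already measured aboard the probe.
Leg 3: γ = 1/√(1 − 0.723²) = 1/√0.4773 = 1.447; τ_3 = 49.83/1.447 = 34.42 years.
Leg 4: 26.43 years is already measured aboard the probe.
Total: 29.24 + 5.845 + 34.42 + 26.43 years.

τ = 95.9 years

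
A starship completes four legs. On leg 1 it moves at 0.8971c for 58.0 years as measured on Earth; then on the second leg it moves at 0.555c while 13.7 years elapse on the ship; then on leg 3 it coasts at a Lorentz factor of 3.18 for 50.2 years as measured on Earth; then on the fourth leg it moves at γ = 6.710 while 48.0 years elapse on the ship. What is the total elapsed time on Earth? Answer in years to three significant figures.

Leg 1: 58.0 years is already measured on Earth.
Leg 2: γ = 1/√(1 − 0.555²) = 1/√0.6920 = 1.202; Δt_2 = 1.202 × 13.7 = 16.47 years.
Leg 3: 50.2 years is already measured on Earth.
Leg 4: γ = 6.710; Δt_4 = 6.710 × 48.0 = 322.1 years.
Total: 58.00 + 16.47 + 50.20 + 322.1 years.

Δt = 447 years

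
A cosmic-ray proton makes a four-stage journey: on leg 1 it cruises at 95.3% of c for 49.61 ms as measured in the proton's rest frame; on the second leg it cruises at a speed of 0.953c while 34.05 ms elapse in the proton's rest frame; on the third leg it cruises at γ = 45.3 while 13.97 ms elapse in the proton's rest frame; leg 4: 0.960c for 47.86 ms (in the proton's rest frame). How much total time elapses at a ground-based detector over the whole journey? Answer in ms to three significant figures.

Δt = 1080 ms

Leg 1: β = 0.953; γ = 1/√(1 − 0.953²) = 1/√0.09179 = 3.301; Δt_1 = 3.301 × 49.61 = 163.7 ms.
Leg 2: γ = 1/√(1 − 0.953²) = 1/√0.09179 = 3.301; Δt_2 = 3.301 × 34.05 = 112.4 ms.
Leg 3: γ = 45.3; Δt_3 = 45.30 × 13.97 = 632.8 ms.
Leg 4: γ = 1/√(1 − 0.960²) = 25/7 ≈ 3.571; Δt_4 = 3.571 × 47.86 = 170.9 ms.
Total: 163.7 + 112.4 + 632.8 + 170.9 ms.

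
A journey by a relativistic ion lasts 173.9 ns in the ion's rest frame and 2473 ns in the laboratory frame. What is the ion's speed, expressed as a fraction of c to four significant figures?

The proper time is measured in the ion's rest frame (both events occur at the ion's location); Δt is measured in the laboratory frame. γ = Δt/τ = 2473/173.9 = 14.22.
β = √(1 − 1/γ²) = √(1 − 0.004945) = √0.9951

β = 0.9975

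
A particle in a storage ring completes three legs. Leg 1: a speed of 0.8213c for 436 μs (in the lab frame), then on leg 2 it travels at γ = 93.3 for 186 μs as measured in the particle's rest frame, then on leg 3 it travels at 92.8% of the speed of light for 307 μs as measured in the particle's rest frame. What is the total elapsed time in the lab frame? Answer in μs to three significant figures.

Leg 1: 436 μs is already measured in the lab frame.
Leg 2: γ = 93.3; Δt_2 = 93.30 × 186 = 1.735×10⁴ μs.
Leg 3: β = 0.928; γ = 1/√(1 − 0.928²) = 1/√0.1388 = 2.684; Δt_3 = 2.684 × 307 = 824.0 μs.
Total: 436.0 + 1.735×10⁴ + 824.0 μs.

Δt = 1.86×10⁴ μs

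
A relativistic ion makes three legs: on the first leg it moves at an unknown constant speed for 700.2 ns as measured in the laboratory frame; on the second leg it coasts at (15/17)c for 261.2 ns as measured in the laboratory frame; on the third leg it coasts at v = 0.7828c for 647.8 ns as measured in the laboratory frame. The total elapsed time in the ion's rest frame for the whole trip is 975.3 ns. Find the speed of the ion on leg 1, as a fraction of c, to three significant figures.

β = 0.767

Leg 1: speed unknown; τ_1 = 700.2/γ_1.
Leg 2: γ = 1/√(1 − (15/17)²) = 17/8 = 2.125; τ_2 = 261.2/2.125 = 122.9 ns.
Leg 3: γ = 1/√(1 − 0.7828²) = 1/√0.3872 = 1.607; τ_3 = 647.8/1.607 = 403.1 ns.
Total proper time: τ_1 + 122.9 + 403.1 = 975.3, so τ_1 = 975.3 − 526.0 = 449.3 ns.
γ_1 = 700.2/449.3 = 1.559; β = √(1 − 1/γ²) = √0.5883.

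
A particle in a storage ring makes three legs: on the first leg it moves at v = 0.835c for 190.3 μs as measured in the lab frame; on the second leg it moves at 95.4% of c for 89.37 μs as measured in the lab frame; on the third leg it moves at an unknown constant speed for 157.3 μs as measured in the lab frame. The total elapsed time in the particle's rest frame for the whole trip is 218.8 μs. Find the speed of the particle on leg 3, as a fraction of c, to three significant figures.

β = 0.832

Leg 1: γ = 1/√(1 − 0.835²) = 1/√0.3028 = 1.817; τ_1 = 190.3/1.817 = 104.7 μs.
Leg 2: β = 0.954; γ = 1/√(1 − 0.954²) = 1/√0.08988 = 3.335; τ_2 = 89.37/3.335 = 26.79 μs.
Leg 3: speed unknown; τ_3 = 157.3/γ_3.
Total proper time: 104.7 + 26.79 + τ_3 = 218.8, so τ_3 = 218.8 − 131.5 = 87.29 μs.
γ_3 = 157.3/87.29 = 1.802; β = √(1 − 1/γ²) = √0.6920.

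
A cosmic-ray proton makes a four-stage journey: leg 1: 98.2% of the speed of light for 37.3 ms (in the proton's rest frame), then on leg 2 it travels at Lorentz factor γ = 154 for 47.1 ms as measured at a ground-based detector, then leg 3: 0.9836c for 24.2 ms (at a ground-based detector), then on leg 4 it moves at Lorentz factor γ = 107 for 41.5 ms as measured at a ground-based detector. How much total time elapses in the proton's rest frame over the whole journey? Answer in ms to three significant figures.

Leg 1: 37.3 ms is already measured in the proton's rest frame.
Leg 2: γ = 154; τ_2 = 47.1/154.0 = 0.3058 ms.
Leg 3: γ = 1/√(1 − 0.9836²) = 1/√0.03253 = 5.544; τ_3 = 24.2/5.544 = 4.365 ms.
Leg 4: γ = 107; τ_4 = 41.5/107.0 = 0.3879 ms.
Total: 37.30 + 0.3058 + 4.365 + 0.3879 ms.

τ = 42.4 ms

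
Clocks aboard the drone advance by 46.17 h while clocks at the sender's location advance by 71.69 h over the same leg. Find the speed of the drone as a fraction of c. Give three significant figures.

The proper time is measured aboard the drone (both events occur at the drone's location); Δt is measured at the sender's location. γ = Δt/τ = 71.69/46.17 = 1.553.
β = √(1 − 1/γ²) = √(1 − 0.4148) = √0.5852

β = 0.765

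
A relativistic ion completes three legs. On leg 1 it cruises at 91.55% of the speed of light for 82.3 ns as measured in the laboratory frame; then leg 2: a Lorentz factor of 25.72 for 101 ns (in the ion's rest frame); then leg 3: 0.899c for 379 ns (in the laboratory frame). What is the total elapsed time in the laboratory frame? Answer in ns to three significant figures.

Leg 1: 82.3 ns is already measured in the laboratory frame.
Leg 2: γ = 25.72; Δt_2 = 25.72 × 101 = 2598 ns.
Leg 3: 379 ns is already measured in the laboratory frame.
Total: 82.30 + 2598 + 379.0 ns.

Δt = 3060 ns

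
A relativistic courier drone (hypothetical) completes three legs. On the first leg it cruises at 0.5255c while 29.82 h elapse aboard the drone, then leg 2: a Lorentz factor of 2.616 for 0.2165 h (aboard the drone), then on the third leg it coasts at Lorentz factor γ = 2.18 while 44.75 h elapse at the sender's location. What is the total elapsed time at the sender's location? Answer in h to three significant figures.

Δt = 80.4 h

Leg 1: γ = 1/√(1 − 0.5255²) = 1/√0.7238 = 1.175; Δt_1 = 1.175 × 29.82 = 35.05 h.
Leg 2: γ = 2.616; Δt_2 = 2.616 × 0.2165 = 0.5664 h.
Leg 3: 44.75 h is already measured at the sender's location.
Total: 35.05 + 0.5664 + 44.75 h.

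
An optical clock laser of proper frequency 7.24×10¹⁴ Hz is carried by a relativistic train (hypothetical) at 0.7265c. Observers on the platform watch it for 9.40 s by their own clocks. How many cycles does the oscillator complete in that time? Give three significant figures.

N = 4.68×10¹⁵

γ = 1/√(1 − 0.7265²) = 1/√0.4722 = 1.455
During 9.40 s of lab time, the oscillator's proper time advances by τ = Δt/γ = 9.40/1.455 = 6.459 s = 6.459×10⁰ s.
N = f × τ = 7.24×10¹⁴ × 6.459×10⁰ = 4.677×10¹⁵.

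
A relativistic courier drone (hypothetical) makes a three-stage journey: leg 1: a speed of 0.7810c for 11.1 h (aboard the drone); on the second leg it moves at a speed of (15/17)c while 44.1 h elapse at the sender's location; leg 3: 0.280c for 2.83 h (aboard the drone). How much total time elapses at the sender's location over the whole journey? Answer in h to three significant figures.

Δt = 64.8 h

Leg 1: γ = 1/√(1 − 0.7810²) = 1/√0.3900 = 1.601; Δt_1 = 1.601 × 11.1 = 17.77 h.
Leg 2: 44.1 h is already measured at the sender's location.
Leg 3: γ = 1/√(1 − 0.280²) = 25/24 ≈ 1.042; Δt_3 = 1.042 × 2.83 = 2.948 h.
Total: 17.77 + 44.10 + 2.948 h.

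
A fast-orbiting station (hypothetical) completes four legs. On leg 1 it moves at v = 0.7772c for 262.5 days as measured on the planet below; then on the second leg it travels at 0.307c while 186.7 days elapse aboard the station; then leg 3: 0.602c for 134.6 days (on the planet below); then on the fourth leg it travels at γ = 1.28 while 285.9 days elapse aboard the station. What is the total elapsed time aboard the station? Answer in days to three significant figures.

Leg 1: γ = 1/√(1 − 0.7772²) = 1/√0.3960 = 1.589; τ_1 = 262.5/1.589 = 165.2 days.
Leg 2: 186.7 days is already measured aboard the station.
Leg 3: γ = 1/√(1 − 0.602²) = 1/√0.6376 = 1.252; τ_3 = 134.6/1.252 = 107.5 days.
Leg 4: 285.9 days is already measured aboard the station.
Total: 165.2 + 186.7 + 107.5 + 285.9 days.

τ = 745 days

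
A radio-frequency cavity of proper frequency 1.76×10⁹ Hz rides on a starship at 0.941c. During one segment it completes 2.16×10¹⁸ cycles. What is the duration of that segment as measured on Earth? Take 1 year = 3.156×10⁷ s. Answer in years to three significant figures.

Δt = 115 years

γ = 1/√(1 − 0.941²) = 1/√0.1145 = 2.955
Proper time for N cycles: τ = N/f = 2.16×10¹⁸/(1.76×10⁹) = 1.227×10⁹ s = 38.89 years.
Lab-frame duration Δt = γτ = 2.955 × 38.89 = 114.9 years.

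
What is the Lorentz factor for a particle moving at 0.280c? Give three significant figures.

γ = 1.04

γ = 1/√(1 − 0.280²) = 25/24 ≈ 1.042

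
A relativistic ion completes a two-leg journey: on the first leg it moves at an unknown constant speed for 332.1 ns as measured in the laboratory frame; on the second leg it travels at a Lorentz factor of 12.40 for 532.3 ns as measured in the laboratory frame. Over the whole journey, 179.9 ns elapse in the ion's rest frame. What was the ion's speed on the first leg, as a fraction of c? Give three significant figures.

β = 0.911

Leg 1: speed unknown; τ_1 = 332.1/γ_1.
Leg 2: γ = 12.40; τ_2 = 532.3/12.40 = 42.93 ns.
Total proper time: τ_1 + 42.93 = 179.9, so τ_1 = 179.9 − 42.93 = 137.0 ns.
γ_1 = 332.1/137.0 = 2.425; β = √(1 − 1/γ²) = √0.8299.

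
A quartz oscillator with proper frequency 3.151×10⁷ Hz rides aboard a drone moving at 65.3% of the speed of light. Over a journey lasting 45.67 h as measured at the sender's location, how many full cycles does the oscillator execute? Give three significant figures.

N = 3.92×10¹²

β = 0.653; γ = 1/√(1 − 0.653²) = 1/√0.5736 = 1.320
The oscillator's own cycle count is N = f × τ where τ is the proper time aboard the drone. τ = Δt/γ = 45.67/1.320 = 34.59 h = 1.245×10⁵ s.
N = 3.151×10⁷ × 1.245×10⁵ = 3.924×10¹².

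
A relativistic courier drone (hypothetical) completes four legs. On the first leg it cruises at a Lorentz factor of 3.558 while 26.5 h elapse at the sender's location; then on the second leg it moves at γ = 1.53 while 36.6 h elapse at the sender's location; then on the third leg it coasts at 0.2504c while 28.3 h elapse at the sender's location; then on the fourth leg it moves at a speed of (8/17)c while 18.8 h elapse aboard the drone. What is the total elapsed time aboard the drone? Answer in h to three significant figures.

Leg 1: γ = 3.558; τ_1 = 26.5/3.558 = 7.448 h.
Leg 2: γ = 1.53; τ_2 = 36.6/1.530 = 23.92 h.
Leg 3: γ = 1/√(1 − 0.2504²) = 1/√0.9373 = 1.033; τ_3 = 28.3/1.033 = 27.40 h.
Leg 4: 18.8 h is already measured aboard the drone.
Total: 7.448 + 23.92 + 27.40 + 18.80 h.

τ = 77.6 h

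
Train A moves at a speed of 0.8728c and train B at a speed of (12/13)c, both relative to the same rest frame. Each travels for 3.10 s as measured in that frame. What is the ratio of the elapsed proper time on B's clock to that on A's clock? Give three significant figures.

A: γ = 1/√(1 − 0.8728²) = 1/√0.2382 = 2.049. B: γ = 1/√(1 − (12/13)²) = 13/5 = 2.600.
τ_A/τ_B = γ_B/γ_A = 2.600/2.049 = 1.269, so τ_B/τ_A = 0.7880.

τ_B/τ_A = 0.788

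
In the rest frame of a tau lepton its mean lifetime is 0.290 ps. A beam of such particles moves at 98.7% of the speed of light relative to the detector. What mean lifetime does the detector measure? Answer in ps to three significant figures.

β = 0.987; γ = 1/√(1 − 0.987²) = 1/√0.02583 = 6.222
The rest-frame lifetime is the proper time; the lab measures the dilated interval Δt = γτ₀ = 6.222 × 0.290 ps.

Δt = 1.80 ps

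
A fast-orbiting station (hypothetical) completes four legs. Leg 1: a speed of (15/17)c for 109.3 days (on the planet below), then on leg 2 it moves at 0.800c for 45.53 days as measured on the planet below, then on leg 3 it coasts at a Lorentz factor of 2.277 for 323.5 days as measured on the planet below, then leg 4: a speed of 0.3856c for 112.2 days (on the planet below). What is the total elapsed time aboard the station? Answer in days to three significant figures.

τ = 324 days

Leg 1: γ = 1/√(1 − (15/17)²) = 17/8 = 2.125; τ_1 = 109.3/2.125 = 51.44 days.
Leg 2: γ = 1/√(1 − 0.800²) = 5/3 ≈ 1.667; τ_2 = 45.53/1.667 = 27.32 days.
Leg 3: γ = 2.277; τ_3 = 323.5/2.277 = 142.1 days.
Leg 4: γ = 1/√(1 − 0.3856²) = 1/√0.8513 = 1.084; τ_4 = 112.2/1.084 = 103.5 days.
Total: 51.44 + 27.32 + 142.1 + 103.5 days.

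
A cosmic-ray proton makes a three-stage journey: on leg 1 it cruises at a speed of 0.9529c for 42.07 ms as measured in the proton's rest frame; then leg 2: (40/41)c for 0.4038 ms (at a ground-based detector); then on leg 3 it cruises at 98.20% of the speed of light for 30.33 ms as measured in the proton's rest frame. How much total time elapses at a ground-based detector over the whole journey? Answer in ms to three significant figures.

Leg 1: γ = 1/√(1 − 0.9529²) = 1/√0.09198 = 3.297; Δt_1 = 3.297 × 42.07 = 138.7 ms.
Leg 2: 0.4038 ms is already measured at a ground-based detector.
Leg 3: β = 0.9820; γ = 1/√(1 − 0.9820²) = 1/√0.03568 = 5.294; Δt_3 = 5.294 × 30.33 = 160.6 ms.
Total: 138.7 + 0.4038 + 160.6 ms.

Δt = 300 ms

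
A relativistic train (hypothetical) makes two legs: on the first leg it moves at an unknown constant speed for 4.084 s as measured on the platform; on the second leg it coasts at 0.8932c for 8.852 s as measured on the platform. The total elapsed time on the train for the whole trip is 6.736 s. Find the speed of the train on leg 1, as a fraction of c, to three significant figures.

Leg 1: speed unknown; τ_1 = 4.084/γ_1.
Leg 2: γ = 1/√(1 − 0.8932²) = 1/√0.2022 = 2.224; τ_2 = 8.852/2.224 = 3.980 s.
Total proper time: τ_1 + 3.980 = 6.736, so τ_1 = 6.736 − 3.980 = 2.756 s.
γ_1 = 4.084/2.756 = 1.482; β = √(1 − 1/γ²) = √0.5447.

β = 0.738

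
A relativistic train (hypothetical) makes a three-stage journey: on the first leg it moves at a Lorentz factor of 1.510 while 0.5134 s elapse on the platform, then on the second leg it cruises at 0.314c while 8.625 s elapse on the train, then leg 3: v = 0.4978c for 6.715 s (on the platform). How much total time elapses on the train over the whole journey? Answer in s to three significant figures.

τ = 14.8 s

Leg 1: γ = 1.510; τ_1 = 0.5134/1.510 = 0.3400 s.
Leg 2: 8.625 s is already measured on the train.
Leg 3: γ = 1/√(1 − 0.4978²) = 1/√0.7522 = 1.153; τ_3 = 6.715/1.153 = 5.824 s.
Total: 0.3400 + 8.625 + 5.824 s.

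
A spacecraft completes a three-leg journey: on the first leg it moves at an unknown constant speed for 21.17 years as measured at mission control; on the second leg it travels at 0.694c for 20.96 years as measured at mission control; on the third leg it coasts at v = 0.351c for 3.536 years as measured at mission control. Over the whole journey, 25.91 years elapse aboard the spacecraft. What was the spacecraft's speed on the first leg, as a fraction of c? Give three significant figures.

Leg 1: speed unknown; τ_1 = 21.17/γ_1.
Leg 2: γ = 1/√(1 − 0.694²) = 1/√0.5184 = 1.389; τ_2 = 20.96/1.389 = 15.09 years.
Leg 3: γ = 1/√(1 − 0.351²) = 1/√0.8768 = 1.068; τ_3 = 3.536/1.068 = 3.311 years.
Total proper time: τ_1 + 15.09 + 3.311 = 25.91, so τ_1 = 25.91 − 18.40 = 7.508 years.
γ_1 = 21.17/7.508 = 2.820; β = √(1 − 1/γ²) = √0.8742.

β = 0.935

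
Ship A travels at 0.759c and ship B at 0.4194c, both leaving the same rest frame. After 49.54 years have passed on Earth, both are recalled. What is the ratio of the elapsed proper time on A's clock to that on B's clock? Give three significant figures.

τ_A/τ_B = 0.717

A: γ = 1/√(1 − 0.759²) = 1/√0.4239 = 1.536. B: γ = 1/√(1 − 0.4194²) = 1/√0.8241 = 1.102.
τ_A/τ_B = γ_B/γ_A = 1.102/1.536 = 0.7172, so τ_A/τ_B = 0.7172.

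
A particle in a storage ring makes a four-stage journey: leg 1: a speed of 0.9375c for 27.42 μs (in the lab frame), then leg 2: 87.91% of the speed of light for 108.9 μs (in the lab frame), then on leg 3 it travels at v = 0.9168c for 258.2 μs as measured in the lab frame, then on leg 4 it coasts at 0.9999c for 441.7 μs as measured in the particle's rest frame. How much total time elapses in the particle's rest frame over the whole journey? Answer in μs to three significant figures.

Leg 1: γ = 1/√(1 − 0.9375²) = 1/√0.1211 = 2.874; τ_1 = 27.42/2.874 = 9.542 μs.
Leg 2: β = 0.8791; γ = 1/√(1 − 0.8791²) = 1/√0.2272 = 2.098; τ_2 = 108.9/2.098 = 51.91 μs.
Leg 3: γ = 1/√(1 − 0.9168²) = 1/√0.1595 = 2.504; τ_3 = 258.2/2.504 = 103.1 μs.
Leg 4: 441.7 μs is already measured in the particle's rest frame.
Total: 9.542 + 51.91 + 103.1 + 441.7 μs.

τ = 606 μs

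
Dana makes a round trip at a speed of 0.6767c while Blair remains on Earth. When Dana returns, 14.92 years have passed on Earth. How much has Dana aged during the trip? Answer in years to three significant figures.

γ = 1/√(1 − 0.6767²) = 1/√0.5421 = 1.358
Dana's clock measures proper time along the trip: τ = Δt/γ = 14.92/1.358 years.

τ = 11.0 years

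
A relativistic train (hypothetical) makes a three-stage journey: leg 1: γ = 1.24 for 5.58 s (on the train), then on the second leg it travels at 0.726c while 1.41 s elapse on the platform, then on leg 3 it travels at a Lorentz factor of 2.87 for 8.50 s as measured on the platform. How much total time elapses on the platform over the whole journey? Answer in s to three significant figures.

Δt = 16.8 s

Leg 1: γ = 1.24; Δt_1 = 1.240 × 5.58 = 6.919 s.
Leg 2: 1.41 s is already measured on the platform.
Leg 3: 8.50 s is already measured on the platform.
Total: 6.919 + 1.410 + 8.500 s.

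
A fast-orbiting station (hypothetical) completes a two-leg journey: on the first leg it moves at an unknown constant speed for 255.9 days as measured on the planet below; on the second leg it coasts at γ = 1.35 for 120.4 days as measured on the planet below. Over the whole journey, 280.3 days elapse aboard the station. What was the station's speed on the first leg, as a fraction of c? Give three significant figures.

β = 0.665

Leg 1: speed unknown; τ_1 = 255.9/γ_1.
Leg 2: γ = 1.35; τ_2 = 120.4/1.350 = 89.19 days.
Total proper time: τ_1 + 89.19 = 280.3, so τ_1 = 280.3 − 89.19 = 191.1 days.
γ_1 = 255.9/191.1 = 1.339; β = √(1 − 1/γ²) = √0.4422.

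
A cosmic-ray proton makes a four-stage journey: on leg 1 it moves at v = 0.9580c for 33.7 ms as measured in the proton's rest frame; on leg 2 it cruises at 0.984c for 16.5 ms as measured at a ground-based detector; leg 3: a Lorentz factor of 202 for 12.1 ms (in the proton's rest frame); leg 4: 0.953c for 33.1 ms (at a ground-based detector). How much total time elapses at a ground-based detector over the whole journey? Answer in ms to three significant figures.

Leg 1: γ = 1/√(1 − 0.9580²) = 1/√0.08224 = 3.487; Δt_1 = 3.487 × 33.7 = 117.5 ms.
Leg 2: 16.5 ms is already measured at a ground-based detector.
Leg 3: γ = 202; Δt_3 = 202.0 × 12.1 = 2444 ms.
Leg 4: 33.1 ms is already measured at a ground-based detector.
Total: 117.5 + 16.50 + 2444 + 33.10 ms.

Δt = 2610 ms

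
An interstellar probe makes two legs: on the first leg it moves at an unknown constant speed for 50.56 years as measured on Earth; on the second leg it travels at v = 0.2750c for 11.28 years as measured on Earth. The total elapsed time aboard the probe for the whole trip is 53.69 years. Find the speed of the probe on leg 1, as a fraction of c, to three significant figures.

β = 0.531

Leg 1: speed unknown; τ_1 = 50.56/γ_1.
Leg 2: γ = 1/√(1 − 0.2750²) = 1/√0.9244 = 1.040; τ_2 = 11.28/1.040 = 10.85 years.
Total proper time: τ_1 + 10.85 = 53.69, so τ_1 = 53.69 − 10.85 = 42.84 years.
γ_1 = 50.56/42.84 = 1.180; β = √(1 − 1/γ²) = √0.2819.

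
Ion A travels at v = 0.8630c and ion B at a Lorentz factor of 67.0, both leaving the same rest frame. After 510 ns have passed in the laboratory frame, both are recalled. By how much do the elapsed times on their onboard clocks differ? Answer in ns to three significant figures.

A: γ = 1/√(1 − 0.8630²) = 1/√0.2552 = 1.979; τ_A = 510/1.979 = 257.7 ns.
B: γ = 67.0; τ_B = 510/67.00 = 7.612 ns.

|τ_A − τ_B| = 250 ns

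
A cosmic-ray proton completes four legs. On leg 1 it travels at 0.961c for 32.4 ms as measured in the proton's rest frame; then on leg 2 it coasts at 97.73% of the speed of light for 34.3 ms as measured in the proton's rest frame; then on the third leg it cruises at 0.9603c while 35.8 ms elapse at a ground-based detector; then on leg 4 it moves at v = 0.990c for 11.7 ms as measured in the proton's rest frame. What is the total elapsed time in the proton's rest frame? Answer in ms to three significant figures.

τ = 88.4 ms

Leg 1: 32.4 ms is already measured in the proton's rest frame.
Leg 2: 34.3 ms is already measured in the proton's rest frame.
Leg 3: γ = 1/√(1 − 0.9603²) = 1/√0.07782 = 3.585; τ_3 = 35.8/3.585 = 9.987 ms.
Leg 4: 11.7 ms is already measured in the proton's rest frame.
Total: 32.40 + 34.30 + 9.987 + 11.70 ms.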